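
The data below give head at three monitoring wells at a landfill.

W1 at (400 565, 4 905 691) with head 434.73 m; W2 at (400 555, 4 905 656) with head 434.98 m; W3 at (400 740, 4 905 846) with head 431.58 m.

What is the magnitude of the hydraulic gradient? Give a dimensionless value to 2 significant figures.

With h = a·x + b·y + c and W1 as origin, the differences give:
  (-10)·a + (-35)·b = +0.25
  175·a + 155·b = -3.15
Eliminate b (×155 and ×(-35), subtract): 4575·a = -71.500 → a = ∂h/∂x = -0.01563
Back-substitute: b = ∂h/∂y = -0.002678.
|∇h| = √(-0.01563² + -0.002678²) = 0.01586

0.016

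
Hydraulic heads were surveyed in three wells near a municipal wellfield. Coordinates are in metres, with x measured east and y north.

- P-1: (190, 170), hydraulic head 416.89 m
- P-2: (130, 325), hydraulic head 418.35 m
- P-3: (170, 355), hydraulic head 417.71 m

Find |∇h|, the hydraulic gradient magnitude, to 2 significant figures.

Taking P-1 as reference: P-2−P-1 = (-60, 155, +1.46); P-3−P-1 = (-20, 185, +0.82).
Determinant of the coordinate differences = (-60)·185 − (-20)·155 = -8000.
∂h/∂x = [(+1.46)·185 − (+0.82)·155] / -8000 = -0.01788
∂h/∂y = [(-60)·(+0.82) − (-20)·(+1.46)] / -8000 = +0.002500
|∇h| = √(-0.01788² + 0.002500²) = 0.01805

0.018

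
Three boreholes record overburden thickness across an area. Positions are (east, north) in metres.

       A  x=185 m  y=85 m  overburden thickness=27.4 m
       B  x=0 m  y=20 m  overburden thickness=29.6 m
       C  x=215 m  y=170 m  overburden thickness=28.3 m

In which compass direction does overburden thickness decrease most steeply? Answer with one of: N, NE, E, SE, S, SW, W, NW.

SE

Taking A as reference: B−A = (-185, -65, +2.2); C−A = (30, 85, +0.9).
Solve a·Δx + b·Δy = Δd: det = (-185)·85 − 30·(-65) = -13775.
∂d/∂x = [(+2.2)·85 − (+0.9)·(-65)] / -13775 = -0.01782
∂d/∂y = [(-185)·(+0.9) − 30·(+2.2)] / -13775 = +0.01688
Steepest decrease is along −∇f = (+0.01782 E, -0.01688 N) → southeast.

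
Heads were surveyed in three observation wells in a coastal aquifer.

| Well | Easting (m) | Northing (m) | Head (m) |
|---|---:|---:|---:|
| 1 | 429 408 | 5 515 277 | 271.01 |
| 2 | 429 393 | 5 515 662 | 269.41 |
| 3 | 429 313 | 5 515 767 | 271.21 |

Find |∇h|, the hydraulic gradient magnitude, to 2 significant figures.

0.030

Differences from 1: to 2 (Δx, Δy, Δh) = (-15, 385, -1.60); to 3 = (-95, 490, +0.20).
Solve a·Δx + b·Δy = Δh: det = (-15)·490 − (-95)·385 = 29225.
∂h/∂x = [(-1.60)·490 − (+0.20)·385] / 29225 = -0.02946
∂h/∂y = [(-15)·(+0.20) − (-95)·(-1.60)] / 29225 = -0.005304
|∇h| = √(-0.02946² + -0.005304²) = 0.02993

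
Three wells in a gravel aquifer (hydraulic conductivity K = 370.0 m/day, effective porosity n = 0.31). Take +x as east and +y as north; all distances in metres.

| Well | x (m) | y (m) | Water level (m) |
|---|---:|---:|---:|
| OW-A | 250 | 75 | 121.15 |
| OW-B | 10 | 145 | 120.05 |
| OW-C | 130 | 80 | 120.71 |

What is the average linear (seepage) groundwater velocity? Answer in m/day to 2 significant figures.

Differences from OW-A: to OW-B (Δx, Δy, Δh) = (-240, 70, -1.10); to OW-C = (-120, 5, -0.44).
Solve a·Δx + b·Δy = Δh: det = (-240)·5 − (-120)·70 = 7200.
∂h/∂x = [(-1.10)·5 − (-0.44)·70] / 7200 = +0.003514
∂h/∂y = [(-240)·(-0.44) − (-120)·(-1.10)] / 7200 = -0.003667
|∇h| = √(0.003514² + -0.003667²) = 0.005079
Seepage velocity v = K·i/n = 370.0 × 0.005079 / 0.31 = 6.062 m/day.

6.1 m/day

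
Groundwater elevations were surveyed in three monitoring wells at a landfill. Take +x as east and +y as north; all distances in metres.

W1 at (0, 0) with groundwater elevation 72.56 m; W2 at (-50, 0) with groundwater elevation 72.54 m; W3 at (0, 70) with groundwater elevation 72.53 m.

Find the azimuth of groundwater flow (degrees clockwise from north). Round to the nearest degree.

∂h/∂x = (72.54 − 72.56) / (-50 − 0) = +0.0004000
∂h/∂y = (72.53 − 72.56) / (70 − 0) = -0.0004286
Flow direction (−∇h) has components (-0.0004000 E, +0.0004286 N).
Azimuth = atan2(E, N) = atan2(-0.0004000, +0.0004286) = 317.0° ≈ 317°.

317°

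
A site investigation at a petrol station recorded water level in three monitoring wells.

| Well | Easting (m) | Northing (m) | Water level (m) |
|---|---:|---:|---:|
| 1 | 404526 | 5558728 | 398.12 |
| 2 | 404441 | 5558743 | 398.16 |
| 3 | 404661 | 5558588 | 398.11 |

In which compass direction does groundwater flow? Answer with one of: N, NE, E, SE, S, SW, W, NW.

NE

Three-point gradient (reference 1): Δ to 2 = (-85, 15, +0.04), Δ to 3 = (135, -140, -0.01).
∂h/∂x = -0.0005519, ∂h/∂y = -0.0004608 (det = 9875).
Flow = −∇h = (+0.0005519 east, +0.0004608 north), which points northeast.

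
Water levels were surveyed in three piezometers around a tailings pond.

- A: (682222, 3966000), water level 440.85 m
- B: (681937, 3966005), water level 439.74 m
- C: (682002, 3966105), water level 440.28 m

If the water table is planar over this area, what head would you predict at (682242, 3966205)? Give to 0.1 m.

With h = a·x + b·y + c and A as origin, the differences give:
  (-285)·a + 5·b = -1.11
  (-220)·a + 105·b = -0.57
Eliminate b (×105 and ×5, subtract): -28825·a = -113.700 → a = ∂h/∂x = +0.003944
Back-substitute: b = ∂h/∂y = +0.002836.
h(682242, 3966205) = 440.85 + (+0.003944)·(20) + (+0.002836)·(205) = 440.85 +0.079 +0.581 = 441.510 m.

441.5 m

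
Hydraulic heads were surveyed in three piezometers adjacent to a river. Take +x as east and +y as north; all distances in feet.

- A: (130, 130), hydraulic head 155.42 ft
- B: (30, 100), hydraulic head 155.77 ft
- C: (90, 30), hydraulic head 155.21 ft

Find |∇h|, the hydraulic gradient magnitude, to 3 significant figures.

0.00615

Three-point gradient (reference A): Δ to B = (-100, -30, +0.35), Δ to C = (-40, -100, -0.21).
∂h/∂x = -0.004693, ∂h/∂y = +0.003977 (det = 8800).
|∇h| = √(-0.004693² + 0.003977²) = 0.006151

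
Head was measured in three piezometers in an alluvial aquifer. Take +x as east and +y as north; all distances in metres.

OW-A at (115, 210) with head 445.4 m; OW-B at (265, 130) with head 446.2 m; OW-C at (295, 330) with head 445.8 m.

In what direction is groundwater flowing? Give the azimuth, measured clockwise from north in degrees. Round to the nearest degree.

303°

Taking OW-A as reference: OW-B−OW-A = (150, -80, +0.8); OW-C−OW-A = (180, 120, +0.4).
Determinant of the coordinate differences = 150·120 − 180·(-80) = 32400.
∂h/∂x = [(+0.8)·120 − (+0.4)·(-80)] / 32400 = +0.003951
∂h/∂y = [150·(+0.4) − 180·(+0.8)] / 32400 = -0.002593
Flow direction (−∇h) has components (-0.003951 E, +0.002593 N).
Azimuth = atan2(E, N) = atan2(-0.003951, +0.002593) = 303.3° ≈ 303°.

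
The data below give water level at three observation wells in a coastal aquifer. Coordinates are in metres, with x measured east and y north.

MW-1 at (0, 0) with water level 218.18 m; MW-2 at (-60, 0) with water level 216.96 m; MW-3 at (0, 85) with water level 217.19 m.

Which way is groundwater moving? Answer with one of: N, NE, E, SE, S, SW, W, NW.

∂h/∂x = (216.96 − 218.18) / (-60 − 0) = +0.02033
∂h/∂y = (217.19 − 218.18) / (85 − 0) = -0.01165
Flow = −∇h = (-0.02033 east, +0.01165 north), which points northwest.

NW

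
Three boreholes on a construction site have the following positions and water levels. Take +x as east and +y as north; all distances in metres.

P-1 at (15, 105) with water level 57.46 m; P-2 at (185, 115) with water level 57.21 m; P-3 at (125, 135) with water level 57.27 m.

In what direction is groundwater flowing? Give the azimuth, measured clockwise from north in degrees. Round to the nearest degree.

049°

With h = a·x + b·y + c and P-1 as origin, the differences give:
  170·a + 10·b = -0.25
  110·a + 30·b = -0.19
Eliminate b (×30 and ×10, subtract): 4000·a = -5.600 → a = ∂h/∂x = -0.001400
Back-substitute: b = ∂h/∂y = -0.001200.
Flow direction (−∇h) has components (+0.001400 E, +0.001200 N).
Azimuth = atan2(E, N) = atan2(+0.001400, +0.001200) = 49.4° ≈ 049°.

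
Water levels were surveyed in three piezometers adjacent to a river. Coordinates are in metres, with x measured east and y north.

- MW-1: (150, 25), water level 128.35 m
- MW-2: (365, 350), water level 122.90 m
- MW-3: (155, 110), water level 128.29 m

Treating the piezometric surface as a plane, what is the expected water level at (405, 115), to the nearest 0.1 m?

With h = a·x + b·y + c and MW-1 as origin, the differences give:
  215·a + 325·b = -5.45
  5·a + 85·b = -0.06
Eliminate b (×85 and ×325, subtract): 16650·a = -443.750 → a = ∂h/∂x = -0.02665
Back-substitute: b = ∂h/∂y = +0.0008619.
h(405, 115) = 128.35 + (-0.02665)·(255) + (+0.0008619)·(90) = 128.35 -6.796 +0.078 = 121.631 m.

121.6 m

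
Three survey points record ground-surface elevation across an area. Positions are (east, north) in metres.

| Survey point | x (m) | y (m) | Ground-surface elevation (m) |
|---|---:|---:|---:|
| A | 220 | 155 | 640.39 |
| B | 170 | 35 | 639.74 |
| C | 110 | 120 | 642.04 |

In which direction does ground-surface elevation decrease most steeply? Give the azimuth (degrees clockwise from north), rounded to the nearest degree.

125°

Three-point gradient (reference A): Δ to B = (-50, -120, -0.65), Δ to C = (-110, -35, +1.65).
∂z/∂x = -0.01928, ∂z/∂y = +0.01345 (det = -11450).
Steepest decrease is along −∇f: components (+0.01928 E, -0.01345 N).
Azimuth = atan2(+0.01928, -0.01345) = 124.9° ≈ 125°.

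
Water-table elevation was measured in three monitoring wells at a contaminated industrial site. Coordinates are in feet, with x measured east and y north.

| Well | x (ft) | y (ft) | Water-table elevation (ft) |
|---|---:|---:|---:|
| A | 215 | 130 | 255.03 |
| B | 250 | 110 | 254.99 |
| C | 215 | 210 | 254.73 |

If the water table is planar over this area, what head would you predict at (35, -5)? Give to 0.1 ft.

With h = a·x + b·y + c and A as origin, the differences give:
  35·a + (-20)·b = -0.04
  0·a + 80·b = -0.30
Eliminate b (×80 and ×(-20), subtract): 2800·a = -9.200 → a = ∂h/∂x = -0.003286
Back-substitute: b = ∂h/∂y = -0.003750.
h(35, -5) = 255.03 + (-0.003286)·(-180) + (-0.003750)·(-135) = 255.03 +0.591 +0.506 = 256.128 ft.

256.1 ft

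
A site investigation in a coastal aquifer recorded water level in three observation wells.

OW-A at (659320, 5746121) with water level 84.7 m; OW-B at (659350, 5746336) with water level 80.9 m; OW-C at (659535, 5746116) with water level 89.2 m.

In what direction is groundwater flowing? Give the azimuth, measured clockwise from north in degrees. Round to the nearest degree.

Taking OW-A as reference: OW-B−OW-A = (30, 215, -3.8); OW-C−OW-A = (215, -5, +4.5).
Determinant of the coordinate differences = 30·(-5) − 215·215 = -46375.
∂h/∂x = [(-3.8)·(-5) − (+4.5)·215] / -46375 = +0.02045
∂h/∂y = [30·(+4.5) − 215·(-3.8)] / -46375 = -0.02053
Flow direction (−∇h) has components (-0.02045 E, +0.02053 N).
Azimuth = atan2(E, N) = atan2(-0.02045, +0.02053) = 315.1° ≈ 315°.

315°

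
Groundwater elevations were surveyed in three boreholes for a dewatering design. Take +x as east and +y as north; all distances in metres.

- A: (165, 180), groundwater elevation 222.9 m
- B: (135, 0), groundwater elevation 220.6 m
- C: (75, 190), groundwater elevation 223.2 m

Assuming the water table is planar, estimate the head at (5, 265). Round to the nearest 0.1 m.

224.3 m

Differences from A: to B (Δx, Δy, Δh) = (-30, -180, -2.3); to C = (-90, 10, +0.3).
Determinant of the coordinate differences = (-30)·10 − (-90)·(-180) = -16500.
∂h/∂x = [(-2.3)·10 − (+0.3)·(-180)] / -16500 = -0.001879
∂h/∂y = [(-30)·(+0.3) − (-90)·(-2.3)] / -16500 = +0.01309
h(5, 265) = 222.9 + (-0.001879)·(-160) + (+0.01309)·(85) = 222.9 +0.301 +1.113 = 224.313 m.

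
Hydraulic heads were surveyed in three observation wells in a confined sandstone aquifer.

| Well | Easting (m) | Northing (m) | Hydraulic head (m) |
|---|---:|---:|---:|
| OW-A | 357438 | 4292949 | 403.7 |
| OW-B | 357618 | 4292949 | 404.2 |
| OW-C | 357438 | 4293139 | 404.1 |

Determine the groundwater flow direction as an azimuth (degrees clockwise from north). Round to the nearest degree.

233°

∂h/∂x = (404.2 − 403.7) / (357618 − 357438) = +0.002778
∂h/∂y = (404.1 − 403.7) / (4293139 − 4292949) = +0.002105
Flow direction (−∇h) has components (-0.002778 E, -0.002105 N).
Azimuth = atan2(E, N) = atan2(-0.002778, -0.002105) = 232.8° ≈ 233°.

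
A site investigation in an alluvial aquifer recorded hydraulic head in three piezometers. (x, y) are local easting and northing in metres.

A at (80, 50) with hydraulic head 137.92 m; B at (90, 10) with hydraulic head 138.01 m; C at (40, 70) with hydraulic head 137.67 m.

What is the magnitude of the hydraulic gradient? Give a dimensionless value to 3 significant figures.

Taking A as reference: B−A = (10, -40, +0.09); C−A = (-40, 20, -0.25).
Solve a·Δx + b·Δy = Δh: det = 10·20 − (-40)·(-40) = -1400.
∂h/∂x = [(+0.09)·20 − (-0.25)·(-40)] / -1400 = +0.005857
∂h/∂y = [10·(-0.25) − (-40)·(+0.09)] / -1400 = -0.0007857
|∇h| = √(0.005857² + -0.0007857²) = 0.005909

0.00591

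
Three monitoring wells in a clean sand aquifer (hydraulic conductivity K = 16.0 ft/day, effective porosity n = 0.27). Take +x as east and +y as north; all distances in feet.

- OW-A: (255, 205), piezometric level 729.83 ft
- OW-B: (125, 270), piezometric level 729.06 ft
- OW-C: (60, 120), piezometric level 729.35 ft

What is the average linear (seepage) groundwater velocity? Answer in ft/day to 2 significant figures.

0.33 ft/day

Differences from OW-A: to OW-B (Δx, Δy, Δh) = (-130, 65, -0.77); to OW-C = (-195, -85, -0.48).
Solve a·Δx + b·Δy = Δh: det = (-130)·(-85) − (-195)·65 = 23725.
∂h/∂x = [(-0.77)·(-85) − (-0.48)·65] / 23725 = +0.004074
∂h/∂y = [(-130)·(-0.48) − (-195)·(-0.77)] / 23725 = -0.003699
|∇h| = √(0.004074² + -0.003699²) = 0.005503
Seepage velocity v = K·i/n = 16.0 × 0.005503 / 0.27 = 0.3261 ft/day.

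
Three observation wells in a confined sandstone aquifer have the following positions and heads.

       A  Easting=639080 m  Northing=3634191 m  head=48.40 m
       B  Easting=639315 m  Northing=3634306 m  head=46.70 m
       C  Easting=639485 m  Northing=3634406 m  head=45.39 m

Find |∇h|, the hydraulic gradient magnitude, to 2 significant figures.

0.0068

Taking A as reference: B−A = (235, 115, -1.70); C−A = (405, 215, -3.01).
Determinant of the coordinate differences = 235·215 − 405·115 = 3950.
∂h/∂x = [(-1.70)·215 − (-3.01)·115] / 3950 = -0.004899
∂h/∂y = [235·(-3.01) − 405·(-1.70)] / 3950 = -0.004772
|∇h| = √(-0.004899² + -0.004772²) = 0.006839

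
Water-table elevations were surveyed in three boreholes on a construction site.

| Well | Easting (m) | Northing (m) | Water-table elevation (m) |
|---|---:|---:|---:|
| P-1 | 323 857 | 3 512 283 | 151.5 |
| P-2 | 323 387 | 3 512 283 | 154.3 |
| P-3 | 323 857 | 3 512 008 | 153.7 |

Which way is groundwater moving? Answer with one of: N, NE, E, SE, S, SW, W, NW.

∂h/∂x = (154.3 − 151.5) / (323387 − 323857) = -0.005957
∂h/∂y = (153.7 − 151.5) / (3512008 − 3512283) = -0.008000
Flow = −∇h = (+0.005957 east, +0.008000 north), which points northeast.

NE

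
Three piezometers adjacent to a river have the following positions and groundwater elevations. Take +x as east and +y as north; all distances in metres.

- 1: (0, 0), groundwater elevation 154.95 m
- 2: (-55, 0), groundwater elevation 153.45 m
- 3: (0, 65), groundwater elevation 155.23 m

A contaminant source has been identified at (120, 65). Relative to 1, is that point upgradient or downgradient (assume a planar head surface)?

∂h/∂x = (153.45 − 154.95) / (-55 − 0) = +0.02727
∂h/∂y = (155.23 − 154.95) / (65 − 0) = +0.004308
Head at (120, 65) = 154.95 + (+0.02727)·(120) + (+0.004308)·(65) = 158.50 m.
That is higher than the 154.95 m at 1, so the point is upgradient.

upgradient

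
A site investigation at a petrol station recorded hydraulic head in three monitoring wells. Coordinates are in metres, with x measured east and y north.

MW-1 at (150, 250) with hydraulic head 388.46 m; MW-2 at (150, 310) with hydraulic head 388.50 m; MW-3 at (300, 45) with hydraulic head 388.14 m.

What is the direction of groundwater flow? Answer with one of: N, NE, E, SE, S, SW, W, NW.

With h = a·x + b·y + c and MW-1 as origin, the differences give:
  0·a + 60·b = +0.04
  150·a + (-205)·b = -0.32
Eliminate b (×(-205) and ×60, subtract): -9000·a = 11.000 → a = ∂h/∂x = -0.001222
Back-substitute: b = ∂h/∂y = +0.0006667.
Flow = −∇h = (+0.001222 east, -0.0006667 north), which points southeast.

SE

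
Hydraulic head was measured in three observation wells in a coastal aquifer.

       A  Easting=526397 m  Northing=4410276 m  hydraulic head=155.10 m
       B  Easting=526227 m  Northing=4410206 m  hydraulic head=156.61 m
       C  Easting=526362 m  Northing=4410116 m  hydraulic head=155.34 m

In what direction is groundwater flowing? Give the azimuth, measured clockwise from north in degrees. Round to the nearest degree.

093°

Three-point gradient (reference A): Δ to B = (-170, -70, +1.51), Δ to C = (-35, -160, +0.24).
∂h/∂x = -0.009083, ∂h/∂y = +0.0004869 (det = 24750).
Flow direction (−∇h) has components (+0.009083 E, -0.0004869 N).
Azimuth = atan2(E, N) = atan2(+0.009083, -0.0004869) = 93.1° ≈ 093°.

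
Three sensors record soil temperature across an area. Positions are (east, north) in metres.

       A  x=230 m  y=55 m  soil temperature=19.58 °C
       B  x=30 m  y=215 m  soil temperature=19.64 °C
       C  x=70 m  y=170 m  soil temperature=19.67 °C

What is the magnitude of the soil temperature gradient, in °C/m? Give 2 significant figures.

0.0043 °C/m

Taking A as reference: B−A = (-200, 160, +0.06); C−A = (-160, 115, +0.09).
Determinant of the coordinate differences = (-200)·115 − (-160)·160 = 2600.
∂T/∂x = [(+0.06)·115 − (+0.09)·160] / 2600 = -0.002885
∂T/∂y = [(-200)·(+0.09) − (-160)·(+0.06)] / 2600 = -0.003231
|∇f| = √(-0.002885² + -0.003231²) = 0.004332 °C/m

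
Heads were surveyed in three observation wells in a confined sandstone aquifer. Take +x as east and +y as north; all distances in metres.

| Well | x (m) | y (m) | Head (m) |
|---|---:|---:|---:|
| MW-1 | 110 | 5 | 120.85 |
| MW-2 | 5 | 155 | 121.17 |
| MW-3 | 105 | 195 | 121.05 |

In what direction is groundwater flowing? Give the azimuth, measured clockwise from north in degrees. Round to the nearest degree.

Differences from MW-1: to MW-2 (Δx, Δy, Δh) = (-105, 150, +0.32); to MW-3 = (-5, 190, +0.20).
Determinant of the coordinate differences = (-105)·190 − (-5)·150 = -19200.
∂h/∂x = [(+0.32)·190 − (+0.20)·150] / -19200 = -0.001604
∂h/∂y = [(-105)·(+0.20) − (-5)·(+0.32)] / -19200 = +0.001010
Flow direction (−∇h) has components (+0.001604 E, -0.001010 N).
Azimuth = atan2(E, N) = atan2(+0.001604, -0.001010) = 122.2° ≈ 122°.

122°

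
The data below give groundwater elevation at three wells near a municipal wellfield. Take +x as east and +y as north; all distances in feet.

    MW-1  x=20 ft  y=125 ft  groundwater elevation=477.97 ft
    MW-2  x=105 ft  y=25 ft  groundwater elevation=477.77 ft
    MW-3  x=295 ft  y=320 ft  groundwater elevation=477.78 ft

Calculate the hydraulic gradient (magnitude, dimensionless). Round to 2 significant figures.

With h = a·x + b·y + c and MW-1 as origin, the differences give:
  85·a + (-100)·b = -0.20
  275·a + 195·b = -0.19
Eliminate b (×195 and ×(-100), subtract): 44075·a = -58.000 → a = ∂h/∂x = -0.001316
Back-substitute: b = ∂h/∂y = +0.0008815.
|∇h| = √(-0.001316² + 0.0008815²) = 0.001584

0.0016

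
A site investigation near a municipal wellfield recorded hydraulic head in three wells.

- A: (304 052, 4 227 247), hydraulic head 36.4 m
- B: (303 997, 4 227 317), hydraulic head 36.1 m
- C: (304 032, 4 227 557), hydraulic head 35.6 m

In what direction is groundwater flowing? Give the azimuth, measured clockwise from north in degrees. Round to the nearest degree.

Differences from A: to B (Δx, Δy, Δh) = (-55, 70, -0.3); to C = (-20, 310, -0.8).
Determinant of the coordinate differences = (-55)·310 − (-20)·70 = -15650.
∂h/∂x = [(-0.3)·310 − (-0.8)·70] / -15650 = +0.002364
∂h/∂y = [(-55)·(-0.8) − (-20)·(-0.3)] / -15650 = -0.002428
Flow direction (−∇h) has components (-0.002364 E, +0.002428 N).
Azimuth = atan2(E, N) = atan2(-0.002364, +0.002428) = 315.8° ≈ 316°.

316°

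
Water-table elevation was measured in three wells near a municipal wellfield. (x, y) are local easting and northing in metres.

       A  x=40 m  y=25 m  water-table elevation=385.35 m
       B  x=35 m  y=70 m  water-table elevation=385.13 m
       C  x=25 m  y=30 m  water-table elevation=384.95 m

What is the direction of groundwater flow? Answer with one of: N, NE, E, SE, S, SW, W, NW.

Taking A as reference: B−A = (-5, 45, -0.22); C−A = (-15, 5, -0.40).
Determinant of the coordinate differences = (-5)·5 − (-15)·45 = 650.
∂h/∂x = [(-0.22)·5 − (-0.40)·45] / 650 = +0.02600
∂h/∂y = [(-5)·(-0.40) − (-15)·(-0.22)] / 650 = -0.002000
Flow = −∇h = (-0.02600 east, +0.002000 north), which points west.

W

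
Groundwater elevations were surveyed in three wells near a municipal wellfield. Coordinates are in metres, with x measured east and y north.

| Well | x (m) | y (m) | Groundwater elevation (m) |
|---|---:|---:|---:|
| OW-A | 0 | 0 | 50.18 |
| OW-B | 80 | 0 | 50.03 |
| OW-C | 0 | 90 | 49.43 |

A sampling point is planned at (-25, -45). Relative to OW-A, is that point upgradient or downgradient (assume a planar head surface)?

∂h/∂x = (50.03 − 50.18) / (80 − 0) = -0.001875
∂h/∂y = (49.43 − 50.18) / (90 − 0) = -0.008333
Head at (-25, -45) = 50.18 + (-0.001875)·(-25) + (-0.008333)·(-45) = 50.60 m.
That is higher than the 50.18 m at OW-A, so the point is upgradient.

upgradient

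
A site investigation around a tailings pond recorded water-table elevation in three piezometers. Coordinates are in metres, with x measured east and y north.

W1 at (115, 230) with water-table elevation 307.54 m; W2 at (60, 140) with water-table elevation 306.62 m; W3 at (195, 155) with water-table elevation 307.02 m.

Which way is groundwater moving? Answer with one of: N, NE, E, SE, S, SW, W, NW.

Differences from W1: to W2 (Δx, Δy, Δh) = (-55, -90, -0.92); to W3 = (80, -75, -0.52).
Solve a·Δx + b·Δy = Δh: det = (-55)·(-75) − 80·(-90) = 11325.
∂h/∂x = [(-0.92)·(-75) − (-0.52)·(-90)] / 11325 = +0.001960
∂h/∂y = [(-55)·(-0.52) − 80·(-0.92)] / 11325 = +0.009024
Flow = −∇h = (-0.001960 east, -0.009024 north), which points south.

S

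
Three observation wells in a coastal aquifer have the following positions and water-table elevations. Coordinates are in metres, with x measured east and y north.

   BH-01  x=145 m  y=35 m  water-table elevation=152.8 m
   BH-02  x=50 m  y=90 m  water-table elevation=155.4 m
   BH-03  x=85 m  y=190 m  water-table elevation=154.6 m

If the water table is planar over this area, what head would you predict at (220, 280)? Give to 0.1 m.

Taking BH-01 as reference: BH-02−BH-01 = (-95, 55, +2.6); BH-03−BH-01 = (-60, 155, +1.8).
Determinant of the coordinate differences = (-95)·155 − (-60)·55 = -11425.
∂h/∂x = [(+2.6)·155 − (+1.8)·55] / -11425 = -0.02661
∂h/∂y = [(-95)·(+1.8) − (-60)·(+2.6)] / -11425 = +0.001313
h(220, 280) = 152.8 + (-0.02661)·(75) + (+0.001313)·(245) = 152.8 -1.996 +0.322 = 151.126 m.

151.1 m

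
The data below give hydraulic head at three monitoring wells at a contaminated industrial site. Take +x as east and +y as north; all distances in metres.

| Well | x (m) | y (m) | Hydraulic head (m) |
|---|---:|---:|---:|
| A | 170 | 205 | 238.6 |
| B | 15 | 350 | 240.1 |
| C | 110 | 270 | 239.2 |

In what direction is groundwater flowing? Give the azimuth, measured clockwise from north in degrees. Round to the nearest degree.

106°

Differences from A: to B (Δx, Δy, Δh) = (-155, 145, +1.5); to C = (-60, 65, +0.6).
Determinant of the coordinate differences = (-155)·65 − (-60)·145 = -1375.
∂h/∂x = [(+1.5)·65 − (+0.6)·145] / -1375 = -0.007636
∂h/∂y = [(-155)·(+0.6) − (-60)·(+1.5)] / -1375 = +0.002182
Flow direction (−∇h) has components (+0.007636 E, -0.002182 N).
Azimuth = atan2(E, N) = atan2(+0.007636, -0.002182) = 105.9° ≈ 106°.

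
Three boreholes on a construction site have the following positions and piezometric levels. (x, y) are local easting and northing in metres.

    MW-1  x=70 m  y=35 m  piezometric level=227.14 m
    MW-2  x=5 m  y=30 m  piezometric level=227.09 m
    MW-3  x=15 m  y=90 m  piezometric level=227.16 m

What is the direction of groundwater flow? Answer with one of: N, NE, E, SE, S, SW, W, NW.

Differences from MW-1: to MW-2 (Δx, Δy, Δh) = (-65, -5, -0.05); to MW-3 = (-55, 55, +0.02).
Determinant of the coordinate differences = (-65)·55 − (-55)·(-5) = -3850.
∂h/∂x = [(-0.05)·55 − (+0.02)·(-5)] / -3850 = +0.0006883
∂h/∂y = [(-65)·(+0.02) − (-55)·(-0.05)] / -3850 = +0.001052
Flow = −∇h = (-0.0006883 east, -0.001052 north), which points southwest.

SW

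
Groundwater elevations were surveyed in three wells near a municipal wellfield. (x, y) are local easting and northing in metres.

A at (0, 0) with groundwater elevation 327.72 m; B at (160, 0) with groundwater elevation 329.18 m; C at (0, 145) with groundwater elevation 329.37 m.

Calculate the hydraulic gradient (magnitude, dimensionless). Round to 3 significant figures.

0.0146

∂h/∂x = (329.18 − 327.72) / (160 − 0) = +0.009125
∂h/∂y = (329.37 − 327.72) / (145 − 0) = +0.01138
|∇h| = √(0.009125² + 0.01138²) = 0.01459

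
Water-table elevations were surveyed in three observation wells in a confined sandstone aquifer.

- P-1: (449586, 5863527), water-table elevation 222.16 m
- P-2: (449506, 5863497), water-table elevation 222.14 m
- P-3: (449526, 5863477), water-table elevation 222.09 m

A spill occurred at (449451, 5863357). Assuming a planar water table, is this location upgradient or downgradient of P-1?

downgradient

With h = a·x + b·y + c and P-1 as origin, the differences give:
  (-80)·a + (-30)·b = -0.02
  (-60)·a + (-50)·b = -0.07
Eliminate b (×(-50) and ×(-30), subtract): 2200·a = -1.100 → a = ∂h/∂x = -0.0005000
Back-substitute: b = ∂h/∂y = +0.002000.
Head at (449451, 5863357) = 222.16 + (-0.0005000)·(-135) + (+0.002000)·(-170) = 221.89 m.
That is lower than the 222.16 m at P-1, so the point is downgradient.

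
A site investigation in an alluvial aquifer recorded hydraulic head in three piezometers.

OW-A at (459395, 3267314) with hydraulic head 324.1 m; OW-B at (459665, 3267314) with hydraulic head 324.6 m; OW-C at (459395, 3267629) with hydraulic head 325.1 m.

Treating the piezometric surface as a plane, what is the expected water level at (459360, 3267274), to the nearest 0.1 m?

323.9 m

∂h/∂x = (324.6 − 324.1) / (459665 − 459395) = +0.001852
∂h/∂y = (325.1 − 324.1) / (3267629 − 3267314) = +0.003175
h(459360, 3267274) = 324.1 + (+0.001852)·(-35) + (+0.003175)·(-40) = 324.1 -0.065 -0.127 = 323.908 m.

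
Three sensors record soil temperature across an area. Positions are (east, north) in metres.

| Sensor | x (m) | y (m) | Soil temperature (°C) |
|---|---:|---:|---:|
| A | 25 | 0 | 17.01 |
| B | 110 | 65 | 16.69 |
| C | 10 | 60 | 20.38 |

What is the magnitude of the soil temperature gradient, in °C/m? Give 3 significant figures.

Three-point gradient (reference A): Δ to B = (85, 65, -0.32), Δ to C = (-15, 60, +3.37).
∂T/∂x = -0.03922, ∂T/∂y = +0.04636 (det = 6075).
|∇f| = √(-0.03922² + 0.04636²) = 0.06072 °C/m

0.0607 °C/m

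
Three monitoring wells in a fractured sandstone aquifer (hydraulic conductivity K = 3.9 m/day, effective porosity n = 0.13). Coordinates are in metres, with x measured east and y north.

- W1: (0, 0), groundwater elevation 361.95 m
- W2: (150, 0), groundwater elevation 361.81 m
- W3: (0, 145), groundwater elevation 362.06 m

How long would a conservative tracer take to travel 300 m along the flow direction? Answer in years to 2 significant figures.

∂h/∂x = (361.81 − 361.95) / (150 − 0) = -0.0009333
∂h/∂y = (362.06 − 361.95) / (145 − 0) = +0.0007586
|∇h| = √(-0.0009333² + 0.0007586²) = 0.001203
Seepage velocity v = K·i/n = 3.9 × 0.001203 / 0.13 = 0.03609 m/day.
t = 300 / 0.03609 = 8313 days = 22.8 years.

23 years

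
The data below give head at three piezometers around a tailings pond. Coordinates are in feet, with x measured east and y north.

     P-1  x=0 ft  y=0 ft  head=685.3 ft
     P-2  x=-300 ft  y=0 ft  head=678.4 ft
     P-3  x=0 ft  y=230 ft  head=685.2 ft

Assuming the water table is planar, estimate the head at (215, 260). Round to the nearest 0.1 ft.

690.1 ft

∂h/∂x = (678.4 − 685.3) / (-300 − 0) = +0.02300
∂h/∂y = (685.2 − 685.3) / (230 − 0) = -0.0004348
h(215, 260) = 685.3 + (+0.02300)·(215) + (-0.0004348)·(260) = 685.3 +4.945 -0.113 = 690.132 ft.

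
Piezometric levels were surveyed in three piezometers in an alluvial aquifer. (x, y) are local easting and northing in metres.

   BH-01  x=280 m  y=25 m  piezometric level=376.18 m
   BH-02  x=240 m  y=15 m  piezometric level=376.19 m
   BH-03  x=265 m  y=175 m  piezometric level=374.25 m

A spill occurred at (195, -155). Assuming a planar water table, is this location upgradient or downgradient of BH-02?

Differences from BH-01: to BH-02 (Δx, Δy, Δh) = (-40, -10, +0.01); to BH-03 = (-15, 150, -1.93).
Solve a·Δx + b·Δy = Δh: det = (-40)·150 − (-15)·(-10) = -6150.
∂h/∂x = [(+0.01)·150 − (-1.93)·(-10)] / -6150 = +0.002894
∂h/∂y = [(-40)·(-1.93) − (-15)·(+0.01)] / -6150 = -0.01258
Head at (195, -155) = 376.18 + (+0.002894)·(-85) + (-0.01258)·(-180) = 378.20 m.
That is higher than the 376.19 m at BH-02, so the point is upgradient.

upgradient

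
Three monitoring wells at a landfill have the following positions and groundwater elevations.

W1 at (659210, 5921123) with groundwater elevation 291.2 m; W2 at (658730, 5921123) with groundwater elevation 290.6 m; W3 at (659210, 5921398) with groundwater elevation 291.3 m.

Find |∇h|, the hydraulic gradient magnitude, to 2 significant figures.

0.0013

∂h/∂x = (290.6 − 291.2) / (658730 − 659210) = +0.001250
∂h/∂y = (291.3 − 291.2) / (5921398 − 5921123) = +0.0003636
|∇h| = √(0.001250² + 0.0003636²) = 0.001302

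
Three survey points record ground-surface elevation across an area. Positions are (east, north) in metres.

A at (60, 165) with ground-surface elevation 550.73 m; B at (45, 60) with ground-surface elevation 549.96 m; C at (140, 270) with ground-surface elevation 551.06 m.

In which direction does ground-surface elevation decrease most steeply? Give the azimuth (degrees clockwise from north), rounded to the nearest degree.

141°

With z = a·x + b·y + c and A as origin, the differences give:
  (-15)·a + (-105)·b = -0.77
  80·a + 105·b = +0.33
Eliminate b (×105 and ×(-105), subtract): 6825·a = -46.200 → a = ∂z/∂x = -0.006769
Back-substitute: b = ∂z/∂y = +0.008300.
Steepest decrease is along −∇f: components (+0.006769 E, -0.008300 N).
Azimuth = atan2(+0.006769, -0.008300) = 140.8° ≈ 141°.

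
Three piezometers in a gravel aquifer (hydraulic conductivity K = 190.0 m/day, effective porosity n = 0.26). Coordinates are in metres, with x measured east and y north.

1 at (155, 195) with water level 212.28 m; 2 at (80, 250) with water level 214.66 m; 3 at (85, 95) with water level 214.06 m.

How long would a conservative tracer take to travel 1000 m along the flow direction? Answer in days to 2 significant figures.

46 days

With h = a·x + b·y + c and 1 as origin, the differences give:
  (-75)·a + 55·b = +2.38
  (-70)·a + (-100)·b = +1.78
Eliminate b (×(-100) and ×55, subtract): 11350·a = -335.900 → a = ∂h/∂x = -0.02959
Back-substitute: b = ∂h/∂y = +0.002916.
|∇h| = √(-0.02959² + 0.002916²) = 0.02973
Seepage velocity v = K·i/n = 190.0 × 0.02973 / 0.26 = 21.73 m/day.
t = 1000 / 21.73 = 46.02 days.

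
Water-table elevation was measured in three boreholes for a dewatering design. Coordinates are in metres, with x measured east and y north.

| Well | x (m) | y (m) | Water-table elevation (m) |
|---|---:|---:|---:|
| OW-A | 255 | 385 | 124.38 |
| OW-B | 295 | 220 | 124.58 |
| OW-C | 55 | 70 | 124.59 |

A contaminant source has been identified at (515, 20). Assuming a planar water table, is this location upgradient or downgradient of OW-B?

Three-point gradient (reference OW-A): Δ to OW-B = (40, -165, +0.20), Δ to OW-C = (-200, -315, +0.21).
∂h/∂x = +0.0006217, ∂h/∂y = -0.001061 (det = -45600).
Head at (515, 20) = 124.38 + (+0.0006217)·(260) + (-0.001061)·(-365) = 124.93 m.
That is higher than the 124.58 m at OW-B, so the point is upgradient.

upgradient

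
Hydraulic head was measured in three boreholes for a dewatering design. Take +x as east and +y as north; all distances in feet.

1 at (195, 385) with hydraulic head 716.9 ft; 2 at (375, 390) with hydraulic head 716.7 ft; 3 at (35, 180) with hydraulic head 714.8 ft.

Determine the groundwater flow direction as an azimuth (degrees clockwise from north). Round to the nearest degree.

173°

Differences from 1: to 2 (Δx, Δy, Δh) = (180, 5, -0.2); to 3 = (-160, -205, -2.1).
Solve a·Δx + b·Δy = Δh: det = 180·(-205) − (-160)·5 = -36100.
∂h/∂x = [(-0.2)·(-205) − (-2.1)·5] / -36100 = -0.001427
∂h/∂y = [180·(-2.1) − (-160)·(-0.2)] / -36100 = +0.01136
Flow direction (−∇h) has components (+0.001427 E, -0.01136 N).
Azimuth = atan2(E, N) = atan2(+0.001427, -0.01136) = 172.8° ≈ 173°.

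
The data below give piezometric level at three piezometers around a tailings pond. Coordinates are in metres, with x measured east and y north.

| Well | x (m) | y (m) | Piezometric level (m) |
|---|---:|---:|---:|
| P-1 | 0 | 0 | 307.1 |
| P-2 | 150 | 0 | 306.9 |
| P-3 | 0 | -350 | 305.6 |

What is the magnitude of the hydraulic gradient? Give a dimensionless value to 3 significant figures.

∂h/∂x = (306.9 − 307.1) / (150 − 0) = -0.001333
∂h/∂y = (305.6 − 307.1) / (-350 − 0) = +0.004286
|∇h| = √(-0.001333² + 0.004286²) = 0.004489

0.00449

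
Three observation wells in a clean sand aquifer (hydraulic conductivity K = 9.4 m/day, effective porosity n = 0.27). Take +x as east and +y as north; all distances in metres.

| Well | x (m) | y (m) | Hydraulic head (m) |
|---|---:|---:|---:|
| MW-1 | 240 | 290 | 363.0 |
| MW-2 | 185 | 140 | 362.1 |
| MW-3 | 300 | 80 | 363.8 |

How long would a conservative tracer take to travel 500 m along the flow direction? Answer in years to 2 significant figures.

2.6 years

With h = a·x + b·y + c and MW-1 as origin, the differences give:
  (-55)·a + (-150)·b = -0.9
  60·a + (-210)·b = +0.8
Eliminate b (×(-210) and ×(-150), subtract): 20550·a = 309.00 → a = ∂h/∂x = +0.01504
Back-substitute: b = ∂h/∂y = +0.0004866.
|∇h| = √(0.01504² + 0.0004866²) = 0.01505
Seepage velocity v = K·i/n = 9.4 × 0.01505 / 0.27 = 0.524 m/day.
t = 500 / 0.524 = 954.2 days = 2.61 years.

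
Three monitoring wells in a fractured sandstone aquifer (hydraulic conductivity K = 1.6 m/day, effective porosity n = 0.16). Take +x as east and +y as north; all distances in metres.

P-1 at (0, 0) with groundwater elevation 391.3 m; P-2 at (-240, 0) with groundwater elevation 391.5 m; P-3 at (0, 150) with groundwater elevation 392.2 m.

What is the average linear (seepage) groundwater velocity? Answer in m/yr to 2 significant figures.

∂h/∂x = (391.5 − 391.3) / (-240 − 0) = -0.0008333
∂h/∂y = (392.2 − 391.3) / (150 − 0) = +0.006000
|∇h| = √(-0.0008333² + 0.006000²) = 0.006058
Seepage velocity v = K·i/n = 1.6 × 0.006058 / 0.16 = 0.06058 m/day = 22.13 m/yr.

22 m/yr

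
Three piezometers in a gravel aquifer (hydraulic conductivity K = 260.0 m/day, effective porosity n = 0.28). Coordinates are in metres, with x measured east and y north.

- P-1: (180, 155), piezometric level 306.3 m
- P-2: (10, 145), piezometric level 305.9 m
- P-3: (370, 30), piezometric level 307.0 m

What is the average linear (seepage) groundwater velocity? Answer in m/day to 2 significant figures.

Differences from P-1: to P-2 (Δx, Δy, Δh) = (-170, -10, -0.4); to P-3 = (190, -125, +0.7).
Solve a·Δx + b·Δy = Δh: det = (-170)·(-125) − 190·(-10) = 23150.
∂h/∂x = [(-0.4)·(-125) − (+0.7)·(-10)] / 23150 = +0.002462
∂h/∂y = [(-170)·(+0.7) − 190·(-0.4)] / 23150 = -0.001857
|∇h| = √(0.002462² + -0.001857²) = 0.003084
Seepage velocity v = K·i/n = 260.0 × 0.003084 / 0.28 = 2.864 m/day.

2.9 m/day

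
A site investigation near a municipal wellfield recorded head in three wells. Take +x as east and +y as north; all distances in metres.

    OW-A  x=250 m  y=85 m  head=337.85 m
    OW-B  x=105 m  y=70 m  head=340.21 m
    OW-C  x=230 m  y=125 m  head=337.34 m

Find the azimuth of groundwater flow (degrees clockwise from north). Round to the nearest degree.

036°

Three-point gradient (reference OW-A): Δ to OW-B = (-145, -15, +2.36), Δ to OW-C = (-20, 40, -0.51).
∂h/∂x = -0.01422, ∂h/∂y = -0.01986 (det = -6100).
Flow direction (−∇h) has components (+0.01422 E, +0.01986 N).
Azimuth = atan2(E, N) = atan2(+0.01422, +0.01986) = 35.6° ≈ 036°.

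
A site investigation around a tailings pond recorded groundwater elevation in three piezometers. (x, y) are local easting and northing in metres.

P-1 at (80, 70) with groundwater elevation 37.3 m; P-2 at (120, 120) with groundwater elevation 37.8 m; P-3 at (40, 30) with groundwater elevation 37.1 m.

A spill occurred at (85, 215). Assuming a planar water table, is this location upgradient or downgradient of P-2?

Taking P-1 as reference: P-2−P-1 = (40, 50, +0.5); P-3−P-1 = (-40, -40, -0.2).
Solve a·Δx + b·Δy = Δh: det = 40·(-40) − (-40)·50 = 400.
∂h/∂x = [(+0.5)·(-40) − (-0.2)·50] / 400 = -0.02500
∂h/∂y = [40·(-0.2) − (-40)·(+0.5)] / 400 = +0.03000
Head at (85, 215) = 37.3 + (-0.02500)·(5) + (+0.03000)·(145) = 41.53 m.
That is higher than the 37.8 m at P-2, so the point is upgradient.

upgradient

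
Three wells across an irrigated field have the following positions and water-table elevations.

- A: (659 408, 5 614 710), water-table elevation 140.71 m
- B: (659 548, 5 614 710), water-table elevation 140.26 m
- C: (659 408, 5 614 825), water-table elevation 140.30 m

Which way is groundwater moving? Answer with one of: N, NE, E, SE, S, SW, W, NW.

NE

∂h/∂x = (140.26 − 140.71) / (659548 − 659408) = -0.003214
∂h/∂y = (140.30 − 140.71) / (5614825 − 5614710) = -0.003565
Flow = −∇h = (+0.003214 east, +0.003565 north), which points northeast.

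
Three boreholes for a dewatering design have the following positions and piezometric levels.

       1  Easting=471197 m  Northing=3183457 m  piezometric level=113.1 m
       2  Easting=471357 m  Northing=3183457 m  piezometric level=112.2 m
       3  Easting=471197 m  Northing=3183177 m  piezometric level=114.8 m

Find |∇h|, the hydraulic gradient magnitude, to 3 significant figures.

∂h/∂x = (112.2 − 113.1) / (471357 − 471197) = -0.005625
∂h/∂y = (114.8 − 113.1) / (3183177 − 3183457) = -0.006071
|∇h| = √(-0.005625² + -0.006071²) = 0.008276

0.00828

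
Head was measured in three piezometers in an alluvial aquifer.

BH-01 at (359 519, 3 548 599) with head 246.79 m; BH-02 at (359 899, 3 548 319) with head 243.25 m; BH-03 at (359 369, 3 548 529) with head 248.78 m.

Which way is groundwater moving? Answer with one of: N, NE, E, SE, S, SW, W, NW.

E

Taking BH-01 as reference: BH-02−BH-01 = (380, -280, -3.54); BH-03−BH-01 = (-150, -70, +1.99).
Determinant of the coordinate differences = 380·(-70) − (-150)·(-280) = -68600.
∂h/∂x = [(-3.54)·(-70) − (+1.99)·(-280)] / -68600 = -0.01173
∂h/∂y = [380·(+1.99) − (-150)·(-3.54)] / -68600 = -0.003283
Flow = −∇h = (+0.01173 east, +0.003283 north), which points east.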